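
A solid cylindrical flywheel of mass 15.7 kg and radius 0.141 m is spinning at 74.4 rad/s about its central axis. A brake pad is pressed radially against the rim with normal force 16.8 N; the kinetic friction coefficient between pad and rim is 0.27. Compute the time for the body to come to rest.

I = ½MR² = (1/2)(15.7)(0.141)² = 0.1561 kg·m².
Friction force f = μN = (0.27)(16.8) = 4.536 N at the rim; torque magnitude τ = fR = 0.6396 N·m, opposing ω.
|α| = τ/I = 0.6396/0.1561 = 4.098 rad/s² (deceleration).
0 = ω₀ − |α|t ⇒ t = ω₀/|α| = 74.4/4.098 = 18.15 s.

t ≈ 18.2 s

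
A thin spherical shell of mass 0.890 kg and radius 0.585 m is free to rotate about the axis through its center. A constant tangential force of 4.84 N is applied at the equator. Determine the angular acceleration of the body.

α ≈ 13.9 rad/s²

I = (2/3)MR² = (2/3)(0.890)(0.585)² = 0.2031 kg·m².
τ = F R = (4.84)(0.585) = 2.831 N·m.
From τ = Iα: α = 2.831/0.2031 = 13.94 rad/s².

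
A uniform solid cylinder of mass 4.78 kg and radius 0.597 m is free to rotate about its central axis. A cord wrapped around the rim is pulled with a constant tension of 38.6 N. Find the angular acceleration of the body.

I = ½MR² = (1/2)(4.78)(0.597)² = 0.8518 kg·m².
τ = F R = (38.6)(0.597) = 23.04 N·m.
From τ = Iα: α = 23.04/0.8518 = 27.05 rad/s².

α ≈ 27.1 rad/s²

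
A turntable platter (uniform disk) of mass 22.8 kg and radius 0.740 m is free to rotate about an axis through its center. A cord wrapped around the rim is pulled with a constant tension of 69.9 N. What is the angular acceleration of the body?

I = ½MR² = (1/2)(22.8)(0.740)² = 6.243 kg·m².
τ = F R = (69.9)(0.740) = 51.73 N·m.
Newton's second law for rotation, τ = Iα, gives α = τ/I = 51.73/6.243 = 8.286 rad/s².

α ≈ 8.29 rad/s²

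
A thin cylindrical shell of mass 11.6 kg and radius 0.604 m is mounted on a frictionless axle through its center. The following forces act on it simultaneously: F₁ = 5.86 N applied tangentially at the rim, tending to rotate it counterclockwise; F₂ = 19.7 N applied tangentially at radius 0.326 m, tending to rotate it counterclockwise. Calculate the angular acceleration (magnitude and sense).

I = MR² = (11.6)(0.604)² = 4.232 kg·m².
Taking counterclockwise as positive: τ₁ = +(5.86)(0.604) = +3.539 N·m; τ₂ = +(19.7)(0.326) = +6.422 N·m.
Net torque τ = 9.962 N·m.
α = τ/I = 9.962/4.232 = 2.354 rad/s².

α ≈ 2.35 rad/s², counterclockwise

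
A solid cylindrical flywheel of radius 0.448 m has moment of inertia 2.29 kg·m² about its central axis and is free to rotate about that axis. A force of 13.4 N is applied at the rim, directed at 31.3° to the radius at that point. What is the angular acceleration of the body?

α ≈ 1.36 rad/s²

Only the tangential component produces torque: τ = F R sinθ = (13.4)(0.448) sin 31.3° = 3.119 N·m.
Newton's second law for rotation, τ = Iα, gives α = τ/I = 3.119/2.290 = 1.362 rad/s².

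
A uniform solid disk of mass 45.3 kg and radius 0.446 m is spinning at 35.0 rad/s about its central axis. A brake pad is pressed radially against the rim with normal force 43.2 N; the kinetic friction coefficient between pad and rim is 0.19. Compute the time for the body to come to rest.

t ≈ 43.1 s

I = ½MR² = (1/2)(45.3)(0.446)² = 4.505 kg·m².
Friction force f = μN = (0.19)(43.2) = 8.208 N at the rim; torque magnitude τ = fR = 3.661 N·m, opposing ω.
|α| = τ/I = 3.661/4.505 = 0.8125 rad/s² (deceleration).
0 = ω₀ − |α|t ⇒ t = ω₀/|α| = 35.0/0.8125 = 43.08 s.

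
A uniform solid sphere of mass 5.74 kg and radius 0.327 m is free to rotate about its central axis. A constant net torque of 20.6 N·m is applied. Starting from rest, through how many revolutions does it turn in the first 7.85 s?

I = (2/5)MR² = (2/5)(5.74)(0.327)² = 0.2455 kg·m².
α = τ/I = 20.6/0.2455 = 83.91 rad/s².
θ = ½αt² = ½(83.91)(7.85)² = 2585 rad.
Revolutions = θ/(2π) = 411.5.

≈ 411 revolutions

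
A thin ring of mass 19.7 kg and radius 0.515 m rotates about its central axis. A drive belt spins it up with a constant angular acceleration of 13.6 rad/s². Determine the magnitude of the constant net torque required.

I = MR² = (19.7)(0.515)² = 5.225 kg·m².
τ = Iα = (5.225)(13.60) = 71.06 N·m.

τ ≈ 71.1 N·m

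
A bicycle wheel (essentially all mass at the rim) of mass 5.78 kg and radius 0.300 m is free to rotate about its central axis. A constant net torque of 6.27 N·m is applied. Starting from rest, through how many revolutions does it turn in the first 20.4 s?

≈ 399 revolutions

I = MR² = (5.78)(0.300)² = 0.5202 kg·m².
α = τ/I = 6.27/0.5202 = 12.05 rad/s².
θ = ½αt² = ½(12.05)(20.4)² = 2508 rad.
Revolutions = θ/(2π) = 399.2.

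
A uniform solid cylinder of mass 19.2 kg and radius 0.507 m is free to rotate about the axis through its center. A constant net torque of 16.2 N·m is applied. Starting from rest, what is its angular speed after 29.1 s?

ω ≈ 191 rad/s

I = ½MR² = (1/2)(19.2)(0.507)² = 2.468 kg·m².
α = τ/I = 16.2/2.468 = 6.565 rad/s².
ω = ω₀ + αt = 0 + (6.565)(29.1) = 191.0 rad/s.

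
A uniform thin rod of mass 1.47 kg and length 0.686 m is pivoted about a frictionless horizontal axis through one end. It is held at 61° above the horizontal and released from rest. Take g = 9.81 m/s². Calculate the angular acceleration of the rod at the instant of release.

α ≈ 10.4 rad/s²

About the pivot, I = (1/3)ML² = (1/3)(1.47)(0.686)² = 0.2306 kg·m².
The weight acts at the center, a distance L/2 = 0.3430 m from the pivot; τ = Mg(L/2) cos 61° = 2.398 N·m.
α = τ/I = 2.398/0.2306 = 10.40 rad/s².
(Equivalently α = (3g/(2L)) cos 61° = 10.40 rad/s².)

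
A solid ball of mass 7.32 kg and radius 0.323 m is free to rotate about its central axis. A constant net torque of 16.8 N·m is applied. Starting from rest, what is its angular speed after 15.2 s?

I = (2/5)MR² = (2/5)(7.32)(0.323)² = 0.3055 kg·m².
α = τ/I = 16.8/0.3055 = 55.00 rad/s².
ω = ω₀ + αt = 0 + (55.00)(15.2) = 835.9 rad/s.

ω ≈ 836 rad/s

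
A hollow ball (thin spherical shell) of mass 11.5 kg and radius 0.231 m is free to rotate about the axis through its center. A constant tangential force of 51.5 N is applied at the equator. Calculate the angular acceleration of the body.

I = (2/3)MR² = (2/3)(11.5)(0.231)² = 0.4091 kg·m².
τ = F R = (51.5)(0.231) = 11.90 N·m.
Newton's second law for rotation, τ = Iα, gives α = τ/I = 11.90/0.4091 = 29.08 rad/s².

α ≈ 29.1 rad/s²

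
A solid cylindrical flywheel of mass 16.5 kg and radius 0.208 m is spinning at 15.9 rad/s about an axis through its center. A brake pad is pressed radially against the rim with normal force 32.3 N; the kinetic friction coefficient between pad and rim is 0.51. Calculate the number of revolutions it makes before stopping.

I = ½MR² = (1/2)(16.5)(0.208)² = 0.3569 kg·m².
Friction force f = μN = (0.51)(32.3) = 16.47 N at the rim; torque magnitude τ = fR = 3.426 N·m, opposing ω.
|α| = τ/I = 3.426/0.3569 = 9.600 rad/s² (deceleration).
ω² = ω₀² − 2|α|θ with ω = 0 ⇒ θ = ω₀²/(2|α|) = 13.17 rad = 2.096 rev.

≈ 2.10 revolutions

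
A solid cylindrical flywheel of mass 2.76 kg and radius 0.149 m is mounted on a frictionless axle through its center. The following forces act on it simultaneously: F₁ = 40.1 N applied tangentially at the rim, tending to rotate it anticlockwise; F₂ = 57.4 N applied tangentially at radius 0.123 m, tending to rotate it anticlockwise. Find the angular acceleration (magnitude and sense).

I = ½MR² = (1/2)(2.76)(0.149)² = 0.03064 kg·m².
Taking anticlockwise as positive: τ₁ = +(40.1)(0.149) = +5.975 N·m; τ₂ = +(57.4)(0.123) = +7.060 N·m.
Net torque τ = 13.04 N·m.
α = τ/I = 13.04/0.03064 = 425.5 rad/s².

α ≈ 425 rad/s², anticlockwise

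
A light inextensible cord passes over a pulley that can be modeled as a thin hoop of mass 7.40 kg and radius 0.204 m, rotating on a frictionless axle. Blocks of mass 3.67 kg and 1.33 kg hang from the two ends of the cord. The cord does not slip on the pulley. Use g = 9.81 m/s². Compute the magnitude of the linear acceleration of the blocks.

a ≈ 1.85 m/s²

I = MR² = (7.40)(0.204)² = 0.3080 kg·m².
Heavier block: m₁g − T₁ = m₁a. Lighter block: T₂ − m₂g = m₂a.
Pulley: (T₁ − T₂)R = Iα = I(a/R), so T₁ − T₂ = (I/R²)a = 1·M_p a = 7.400·a.
Adding the three: (m₁ − m₂)g = (m₁ + m₂ + 7.400)a, so a = (3.67 − 1.33)(9.81)/(3.67 + 1.33 + 7.400) = 1.851 m/s².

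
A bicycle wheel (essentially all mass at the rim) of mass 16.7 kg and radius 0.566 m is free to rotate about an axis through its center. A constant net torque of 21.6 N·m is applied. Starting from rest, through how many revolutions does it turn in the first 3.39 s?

≈ 3.69 revolutions

I = MR² = (16.7)(0.566)² = 5.350 kg·m².
α = τ/I = 21.6/5.350 = 4.037 rad/s².
θ = ½αt² = ½(4.037)(3.39)² = 23.20 rad.
Revolutions = θ/(2π) = 3.692.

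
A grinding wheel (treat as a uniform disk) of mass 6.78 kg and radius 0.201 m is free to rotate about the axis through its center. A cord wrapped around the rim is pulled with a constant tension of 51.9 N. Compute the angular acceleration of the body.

α ≈ 76.2 rad/s²

I = ½MR² = (1/2)(6.78)(0.201)² = 0.1370 kg·m².
τ = F R = (51.9)(0.201) = 10.43 N·m.
From τ = Iα: α = 10.43/0.1370 = 76.17 rad/s².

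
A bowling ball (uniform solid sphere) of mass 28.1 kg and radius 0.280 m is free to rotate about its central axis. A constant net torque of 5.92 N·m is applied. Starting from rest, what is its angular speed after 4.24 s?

ω ≈ 28.5 rad/s

I = (2/5)MR² = (2/5)(28.1)(0.280)² = 0.8812 kg·m².
α = τ/I = 5.92/0.8812 = 6.718 rad/s².
ω = ω₀ + αt = 0 + (6.718)(4.24) = 28.48 rad/s.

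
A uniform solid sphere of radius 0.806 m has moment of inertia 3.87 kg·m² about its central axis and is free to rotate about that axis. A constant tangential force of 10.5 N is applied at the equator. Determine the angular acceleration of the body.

τ = F R = (10.5)(0.806) = 8.463 N·m.
Newton's second law for rotation, τ = Iα, gives α = τ/I = 8.463/3.870 = 2.187 rad/s².

α ≈ 2.19 rad/s²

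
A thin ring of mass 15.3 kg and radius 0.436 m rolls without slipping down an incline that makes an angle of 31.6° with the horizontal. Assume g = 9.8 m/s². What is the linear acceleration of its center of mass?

a ≈ 2.57 m/s²

Translation along the incline: Mg sinθ − f = Ma.
Rotation about the center: fR = Iα with I = MR². No-slip gives a = αR, so f = (I/R²)a = M a.
Substituting: Mg sinθ = (1 + 1.000)Ma, so a = g sinθ/(1 + 1.000) = (9.8) sin 31.6° / 2.000 = 2.568 m/s².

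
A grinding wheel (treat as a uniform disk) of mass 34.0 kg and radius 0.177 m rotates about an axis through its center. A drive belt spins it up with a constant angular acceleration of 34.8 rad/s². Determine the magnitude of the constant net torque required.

τ ≈ 18.5 N·m

I = ½MR² = (1/2)(34.0)(0.177)² = 0.5326 kg·m².
τ = Iα = (0.5326)(34.80) = 18.53 N·m.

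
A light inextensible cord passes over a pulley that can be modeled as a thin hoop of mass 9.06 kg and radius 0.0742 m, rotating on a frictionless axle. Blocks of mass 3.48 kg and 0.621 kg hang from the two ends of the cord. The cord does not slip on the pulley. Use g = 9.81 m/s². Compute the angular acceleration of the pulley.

α ≈ 28.7 rad/s²

I = MR² = (9.06)(0.0742)² = 0.04988 kg·m².
Heavier block: m₁g − T₁ = m₁a. Lighter block: T₂ − m₂g = m₂a.
Pulley: (T₁ − T₂)R = Iα = I(a/R), so T₁ − T₂ = (I/R²)a = 1·M_p a = 9.060·a.
Adding the three: (m₁ − m₂)g = (m₁ + m₂ + 9.060)a, so a = (3.48 − 0.621)(9.81)/(3.48 + 0.621 + 9.060) = 2.131 m/s².
α = a/R = 2.131/0.0742 = 28.72 rad/s².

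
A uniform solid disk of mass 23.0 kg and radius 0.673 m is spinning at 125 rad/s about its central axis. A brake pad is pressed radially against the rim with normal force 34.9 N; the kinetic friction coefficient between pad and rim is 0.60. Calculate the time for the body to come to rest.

t ≈ 46.2 s

I = ½MR² = (1/2)(23.0)(0.673)² = 5.209 kg·m².
Friction force f = μN = (0.60)(34.9) = 20.94 N at the rim; torque magnitude τ = fR = 14.09 N·m, opposing ω.
|α| = τ/I = 14.09/5.209 = 2.706 rad/s² (deceleration).
0 = ω₀ − |α|t ⇒ t = ω₀/|α| = 125/2.706 = 46.20 s.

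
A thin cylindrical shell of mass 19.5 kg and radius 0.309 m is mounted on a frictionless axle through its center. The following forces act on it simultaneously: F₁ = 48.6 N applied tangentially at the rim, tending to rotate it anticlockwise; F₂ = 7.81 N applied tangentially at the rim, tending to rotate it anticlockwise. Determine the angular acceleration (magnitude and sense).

α ≈ 9.36 rad/s², anticlockwise

I = MR² = (19.5)(0.309)² = 1.862 kg·m².
Taking anticlockwise as positive: τ₁ = +(48.6)(0.309) = +15.02 N·m; τ₂ = +(7.81)(0.309) = +2.413 N·m.
Net torque τ = 17.43 N·m.
α = τ/I = 17.43/1.862 = 9.362 rad/s².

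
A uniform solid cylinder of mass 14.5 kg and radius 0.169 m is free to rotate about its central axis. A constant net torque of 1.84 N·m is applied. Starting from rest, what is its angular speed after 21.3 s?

ω ≈ 189 rad/s

I = ½MR² = (1/2)(14.5)(0.169)² = 0.2071 kg·m².
α = τ/I = 1.84/0.2071 = 8.886 rad/s².
ω = ω₀ + αt = 0 + (8.886)(21.3) = 189.3 rad/s.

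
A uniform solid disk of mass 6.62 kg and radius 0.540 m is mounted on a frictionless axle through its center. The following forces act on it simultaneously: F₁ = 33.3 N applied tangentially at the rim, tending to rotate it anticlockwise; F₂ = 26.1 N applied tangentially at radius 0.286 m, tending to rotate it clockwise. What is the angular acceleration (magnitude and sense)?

I = ½MR² = (1/2)(6.62)(0.540)² = 0.9652 kg·m².
Taking anticlockwise as positive: τ₁ = +(33.3)(0.540) = +17.98 N·m; τ₂ = −(26.1)(0.286) = −7.465 N·m.
Net torque τ = 10.52 N·m.
α = τ/I = 10.52/0.9652 = 10.90 rad/s².

α ≈ 10.9 rad/s², anticlockwise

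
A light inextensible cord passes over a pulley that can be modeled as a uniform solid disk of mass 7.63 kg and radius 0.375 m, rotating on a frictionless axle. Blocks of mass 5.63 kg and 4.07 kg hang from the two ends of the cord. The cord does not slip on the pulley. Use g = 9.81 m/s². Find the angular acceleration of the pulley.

I = ½MR² = (1/2)(7.63)(0.375)² = 0.5365 kg·m².
Heavier block: m₁g − T₁ = m₁a. Lighter block: T₂ − m₂g = m₂a.
Pulley: (T₁ − T₂)R = Iα = I(a/R), so T₁ − T₂ = (I/R²)a = (1/2)M_p a = 3.815·a.
Adding the three: (m₁ − m₂)g = (m₁ + m₂ + 3.815)a, so a = (5.63 − 4.07)(9.81)/(5.63 + 4.07 + 3.815) = 1.132 m/s².
α = a/R = 1.132/0.375 = 3.020 rad/s².

α ≈ 3.02 rad/s²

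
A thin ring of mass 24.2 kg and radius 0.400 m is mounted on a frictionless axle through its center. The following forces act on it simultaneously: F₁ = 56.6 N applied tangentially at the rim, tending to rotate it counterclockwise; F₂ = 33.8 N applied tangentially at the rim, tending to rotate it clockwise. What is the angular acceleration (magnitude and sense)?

I = MR² = (24.2)(0.400)² = 3.872 kg·m².
Taking counterclockwise as positive: τ₁ = +(56.6)(0.400) = +22.64 N·m; τ₂ = −(33.8)(0.400) = −13.52 N·m.
Net torque τ = 9.120 N·m.
α = τ/I = 9.120/3.872 = 2.355 rad/s².

α ≈ 2.36 rad/s², counterclockwise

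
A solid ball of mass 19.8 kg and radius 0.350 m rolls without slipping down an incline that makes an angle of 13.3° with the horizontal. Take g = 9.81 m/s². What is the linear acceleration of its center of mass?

Translation along the incline: Mg sinθ − f = Ma.
Rotation about the center: fR = Iα with I = (2/5)MR². No-slip gives a = αR, so f = (I/R²)a = (2/5)M a.
Substituting: Mg sinθ = (1 + 0.4000)Ma, so a = g sinθ/(1 + 0.4000) = (9.81) sin 13.3° / 1.400 = 1.612 m/s².

a ≈ 1.61 m/s²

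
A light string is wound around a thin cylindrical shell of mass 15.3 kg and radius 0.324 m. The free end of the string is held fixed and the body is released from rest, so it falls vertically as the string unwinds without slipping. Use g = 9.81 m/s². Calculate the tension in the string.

T ≈ 75.0 N

Translation: Mg − T = Ma. Rotation about the center: TR = Iα with I = MR².
With a = αR: T = (I/R²)a = M a, so Mg = (1 + 1.000)Ma.
a = g/(1 + 1.000) = 9.81/2.000 = 4.905 m/s².
T = 1.000·M·a = (1.000)(15.3)(4.905) = 75.05 N.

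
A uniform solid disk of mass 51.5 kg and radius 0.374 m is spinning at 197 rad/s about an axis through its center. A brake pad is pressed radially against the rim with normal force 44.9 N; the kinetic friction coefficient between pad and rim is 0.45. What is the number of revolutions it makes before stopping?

≈ 1470 revolutions

I = ½MR² = (1/2)(51.5)(0.374)² = 3.602 kg·m².
Friction force f = μN = (0.45)(44.9) = 20.20 N at the rim; torque magnitude τ = fR = 7.557 N·m, opposing ω.
|α| = τ/I = 7.557/3.602 = 2.098 rad/s² (deceleration).
ω² = ω₀² − 2|α|θ with ω = 0 ⇒ θ = ω₀²/(2|α|) = 9249 rad = 1472 rev.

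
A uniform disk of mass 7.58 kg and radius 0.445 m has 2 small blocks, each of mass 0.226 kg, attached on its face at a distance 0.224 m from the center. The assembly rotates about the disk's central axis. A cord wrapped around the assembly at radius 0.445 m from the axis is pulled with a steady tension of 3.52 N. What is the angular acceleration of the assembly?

α ≈ 2.03 rad/s²

I_disk = ½MR² = ½(7.58)(0.445)² = 0.7505 kg·m².
I_blocks = 2·m·r² = 2(0.226)(0.224)² = 0.02268 kg·m².
Total I = 0.7732 kg·m².
τ = F r = (3.52)(0.445) = 1.566 N·m.
α = τ/I = 1.566/0.7732 = 2.026 rad/s².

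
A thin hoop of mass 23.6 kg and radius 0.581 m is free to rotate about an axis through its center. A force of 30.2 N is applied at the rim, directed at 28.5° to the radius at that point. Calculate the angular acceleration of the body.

I = MR² = (23.6)(0.581)² = 7.966 kg·m².
Only the tangential component produces torque: τ = F R sinθ = (30.2)(0.581) sin 28.5° = 8.372 N·m.
Newton's second law for rotation, τ = Iα, gives α = τ/I = 8.372/7.966 = 1.051 rad/s².

α ≈ 1.05 rad/s²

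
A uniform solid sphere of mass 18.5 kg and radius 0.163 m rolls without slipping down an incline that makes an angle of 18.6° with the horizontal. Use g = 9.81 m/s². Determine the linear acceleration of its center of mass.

Translation along the incline: Mg sinθ − f = Ma.
Rotation about the center: fR = Iα with I = (2/5)MR². No-slip gives a = αR, so f = (I/R²)a = (2/5)M a.
Substituting: Mg sinθ = (1 + 0.4000)Ma, so a = g sinθ/(1 + 0.4000) = (9.81) sin 18.6° / 1.400 = 2.235 m/s².

a ≈ 2.23 m/s²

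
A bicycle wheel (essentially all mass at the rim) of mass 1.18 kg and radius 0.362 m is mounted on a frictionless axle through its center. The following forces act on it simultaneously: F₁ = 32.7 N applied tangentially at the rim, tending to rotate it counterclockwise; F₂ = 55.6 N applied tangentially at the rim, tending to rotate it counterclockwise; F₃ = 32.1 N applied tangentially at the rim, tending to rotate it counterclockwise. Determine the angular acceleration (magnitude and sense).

α ≈ 282 rad/s², counterclockwise

I = MR² = (1.18)(0.362)² = 0.1546 kg·m².
Taking counterclockwise as positive: τ₁ = +(32.7)(0.362) = +11.84 N·m; τ₂ = +(55.6)(0.362) = +20.13 N·m; τ₃ = +(32.1)(0.362) = +11.62 N·m.
Net torque τ = 43.58 N·m.
α = τ/I = 43.58/0.1546 = 281.9 rad/s².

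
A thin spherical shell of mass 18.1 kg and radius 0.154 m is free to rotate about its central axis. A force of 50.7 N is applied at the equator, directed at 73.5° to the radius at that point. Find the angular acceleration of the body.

α ≈ 26.2 rad/s²

I = (2/3)MR² = (2/3)(18.1)(0.154)² = 0.2862 kg·m².
Only the tangential component produces torque: τ = F R sinθ = (50.7)(0.154) sin 73.5° = 7.486 N·m.
Newton's second law for rotation, τ = Iα, gives α = τ/I = 7.486/0.2862 = 26.16 rad/s².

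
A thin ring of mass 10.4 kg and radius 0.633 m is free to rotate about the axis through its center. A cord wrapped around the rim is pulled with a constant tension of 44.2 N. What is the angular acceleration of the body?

α ≈ 6.71 rad/s²

I = MR² = (10.4)(0.633)² = 4.167 kg·m².
τ = F R = (44.2)(0.633) = 27.98 N·m.
From τ = Iα: α = 27.98/4.167 = 6.714 rad/s².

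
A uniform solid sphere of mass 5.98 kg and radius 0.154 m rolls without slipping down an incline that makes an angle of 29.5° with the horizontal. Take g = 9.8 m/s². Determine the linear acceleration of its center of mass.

Translation along the incline: Mg sinθ − f = Ma.
Rotation about the center: fR = Iα with I = (2/5)MR². No-slip gives a = αR, so f = (I/R²)a = (2/5)M a.
Substituting: Mg sinθ = (1 + 0.4000)Ma, so a = g sinθ/(1 + 0.4000) = (9.8) sin 29.5° / 1.400 = 3.447 m/s².

a ≈ 3.45 m/s²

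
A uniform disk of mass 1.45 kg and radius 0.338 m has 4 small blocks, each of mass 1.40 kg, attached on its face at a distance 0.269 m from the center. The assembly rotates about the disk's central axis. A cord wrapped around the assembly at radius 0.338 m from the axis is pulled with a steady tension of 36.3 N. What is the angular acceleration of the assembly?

α ≈ 25.1 rad/s²

I_disk = ½MR² = ½(1.45)(0.338)² = 0.08283 kg·m².
I_blocks = 4·m·r² = 4(1.40)(0.269)² = 0.4052 kg·m².
Total I = 0.4880 kg·m².
τ = F r = (36.3)(0.338) = 12.27 N·m.
α = τ/I = 12.27/0.4880 = 25.14 rad/s².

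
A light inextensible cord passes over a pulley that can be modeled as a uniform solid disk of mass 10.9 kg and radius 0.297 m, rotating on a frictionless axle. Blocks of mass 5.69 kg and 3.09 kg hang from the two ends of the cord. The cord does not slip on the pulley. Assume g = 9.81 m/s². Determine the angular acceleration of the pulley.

I = ½MR² = (1/2)(10.9)(0.297)² = 0.4807 kg·m².
Heavier block: m₁g − T₁ = m₁a. Lighter block: T₂ − m₂g = m₂a.
Pulley: (T₁ − T₂)R = Iα = I(a/R), so T₁ − T₂ = (I/R²)a = (1/2)M_p a = 5.450·a.
Adding the three: (m₁ − m₂)g = (m₁ + m₂ + 5.450)a, so a = (5.69 − 3.09)(9.81)/(5.69 + 3.09 + 5.450) = 1.792 m/s².
α = a/R = 1.792/0.297 = 6.035 rad/s².

α ≈ 6.04 rad/s²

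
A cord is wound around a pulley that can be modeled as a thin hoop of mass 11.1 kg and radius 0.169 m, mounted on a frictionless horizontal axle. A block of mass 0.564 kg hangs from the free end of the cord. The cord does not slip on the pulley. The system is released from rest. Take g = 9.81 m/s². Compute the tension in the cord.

I = MR² = (11.1)(0.169)² = 0.3170 kg·m².
Block: mg − T = ma. Pulley: TR = Iα. No-slip: a = αR, so T = (I/R²)a = 11.10·a.
Then mg = (m + 11.10)a, so a = (0.564)(9.81)/(0.564 + 11.10) = 0.4744 m/s².
T = 11.10·a = 5.265 N.

T ≈ 5.27 N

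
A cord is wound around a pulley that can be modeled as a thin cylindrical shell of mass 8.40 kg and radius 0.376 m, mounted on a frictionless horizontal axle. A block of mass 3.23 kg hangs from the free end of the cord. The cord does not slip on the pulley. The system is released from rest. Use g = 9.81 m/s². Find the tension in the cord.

T ≈ 22.9 N

I = MR² = (8.40)(0.376)² = 1.188 kg·m².
Block: mg − T = ma. Pulley: TR = Iα. No-slip: a = αR, so T = (I/R²)a = 8.400·a.
Then mg = (m + 8.400)a, so a = (3.23)(9.81)/(3.23 + 8.400) = 2.725 m/s².
T = 8.400·a = 22.89 N.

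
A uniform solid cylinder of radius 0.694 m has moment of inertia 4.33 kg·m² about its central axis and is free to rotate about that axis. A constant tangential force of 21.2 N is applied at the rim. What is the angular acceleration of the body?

τ = F R = (21.2)(0.694) = 14.71 N·m.
From τ = Iα: α = 14.71/4.330 = 3.398 rad/s².

α ≈ 3.40 rad/s²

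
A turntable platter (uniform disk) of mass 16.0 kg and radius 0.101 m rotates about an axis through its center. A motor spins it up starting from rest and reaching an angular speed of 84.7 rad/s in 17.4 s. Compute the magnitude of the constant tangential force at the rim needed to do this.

I = ½MR² = (1/2)(16.0)(0.101)² = 0.08161 kg·m².
α = Δω/Δt = (84.7 − 0)/17.4 = 4.868 rad/s².
The required torque is τ = Iα = (0.08161)(4.868) = 0.3973 N·m.
A tangential force at the rim gives τ = FR, so F = τ/R = 0.3973/0.101 = 3.933 N.

F ≈ 3.93 N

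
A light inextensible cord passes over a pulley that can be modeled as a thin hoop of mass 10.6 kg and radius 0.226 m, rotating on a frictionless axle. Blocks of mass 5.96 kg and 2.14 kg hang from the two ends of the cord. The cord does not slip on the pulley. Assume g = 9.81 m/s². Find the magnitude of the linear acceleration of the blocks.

a ≈ 2.00 m/s²

I = MR² = (10.6)(0.226)² = 0.5414 kg·m².
Heavier block: m₁g − T₁ = m₁a. Lighter block: T₂ − m₂g = m₂a.
Pulley: (T₁ − T₂)R = Iα = I(a/R), so T₁ − T₂ = (I/R²)a = 1·M_p a = 10.60·a.
Adding the three: (m₁ − m₂)g = (m₁ + m₂ + 10.60)a, so a = (5.96 − 2.14)(9.81)/(5.96 + 2.14 + 10.60) = 2.004 m/s².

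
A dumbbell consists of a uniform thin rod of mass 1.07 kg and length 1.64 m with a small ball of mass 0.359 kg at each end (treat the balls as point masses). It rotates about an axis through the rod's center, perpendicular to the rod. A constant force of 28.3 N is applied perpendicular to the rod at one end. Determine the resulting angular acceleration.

I_rod = (1/12)ML² = (1/12)(1.07)(1.64)² = 0.2398 kg·m².
I_balls = 2·m·(L/2)² = 2(0.359)(0.8200)² = 0.4828 kg·m².
Total I = 0.7226 kg·m².
τ = F·(L/2) = (28.3)(0.820) = 23.21 N·m.
α = τ/I = 23.21/0.7226 = 32.11 rad/s².

α ≈ 32.1 rad/s²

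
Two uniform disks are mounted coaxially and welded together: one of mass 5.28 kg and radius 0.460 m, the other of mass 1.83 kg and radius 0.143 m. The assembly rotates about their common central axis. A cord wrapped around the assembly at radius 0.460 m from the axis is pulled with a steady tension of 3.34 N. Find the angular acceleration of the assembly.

α ≈ 2.66 rad/s²

I = ½M₁R₁² + ½M₂R₂² = ½(5.28)(0.460)² + ½(1.83)(0.143)² = 0.5773 kg·m².
τ = F r = (3.34)(0.460) = 1.536 N·m.
α = τ/I = 1.536/0.5773 = 2.661 rad/s².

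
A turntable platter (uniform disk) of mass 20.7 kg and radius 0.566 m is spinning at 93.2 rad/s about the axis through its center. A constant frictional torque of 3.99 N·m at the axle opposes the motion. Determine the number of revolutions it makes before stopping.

≈ 574 revolutions

I = ½MR² = (1/2)(20.7)(0.566)² = 3.316 kg·m².
The net torque has magnitude 3.99 N·m, opposing ω.
|α| = τ/I = 3.990/3.316 = 1.203 rad/s² (deceleration).
ω² = ω₀² − 2|α|θ with ω = 0 ⇒ θ = ω₀²/(2|α|) = 3609 rad = 574.4 rev.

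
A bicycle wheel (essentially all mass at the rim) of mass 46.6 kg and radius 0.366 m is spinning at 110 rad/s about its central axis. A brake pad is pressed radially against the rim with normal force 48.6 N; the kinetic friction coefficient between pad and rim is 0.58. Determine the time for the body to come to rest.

I = MR² = (46.6)(0.366)² = 6.242 kg·m².
Friction force f = μN = (0.58)(48.6) = 28.19 N at the rim; torque magnitude τ = fR = 10.32 N·m, opposing ω.
|α| = τ/I = 10.32/6.242 = 1.653 rad/s² (deceleration).
0 = ω₀ − |α|t ⇒ t = ω₀/|α| = 110/1.653 = 66.56 s.

t ≈ 66.6 s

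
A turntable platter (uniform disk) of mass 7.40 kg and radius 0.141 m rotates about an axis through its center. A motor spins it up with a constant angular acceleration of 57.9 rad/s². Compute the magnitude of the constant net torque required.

τ ≈ 4.26 N·m

I = ½MR² = (1/2)(7.40)(0.141)² = 0.07356 kg·m².
τ = Iα = (0.07356)(57.90) = 4.259 N·m.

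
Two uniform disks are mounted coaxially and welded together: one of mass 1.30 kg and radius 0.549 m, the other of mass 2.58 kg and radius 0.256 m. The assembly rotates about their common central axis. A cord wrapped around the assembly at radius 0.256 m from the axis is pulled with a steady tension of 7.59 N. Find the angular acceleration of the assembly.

I = ½M₁R₁² + ½M₂R₂² = ½(1.30)(0.549)² + ½(2.58)(0.256)² = 0.2805 kg·m².
τ = F r = (7.59)(0.256) = 1.943 N·m.
α = τ/I = 1.943/0.2805 = 6.928 rad/s².

α ≈ 6.93 rad/s²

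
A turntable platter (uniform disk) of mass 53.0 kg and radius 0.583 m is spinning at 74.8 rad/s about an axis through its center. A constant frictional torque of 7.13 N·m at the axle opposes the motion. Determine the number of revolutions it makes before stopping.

I = ½MR² = (1/2)(53.0)(0.583)² = 9.007 kg·m².
The net torque has magnitude 7.13 N·m, opposing ω.
|α| = τ/I = 7.130/9.007 = 0.7916 rad/s² (deceleration).
ω² = ω₀² − 2|α|θ with ω = 0 ⇒ θ = ω₀²/(2|α|) = 3534 rad = 562.5 rev.

≈ 562 revolutions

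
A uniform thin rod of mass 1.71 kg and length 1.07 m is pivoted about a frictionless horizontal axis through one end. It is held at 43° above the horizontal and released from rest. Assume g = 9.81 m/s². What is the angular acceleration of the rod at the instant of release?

α ≈ 10.1 rad/s²

About the pivot, I = (1/3)ML² = (1/3)(1.71)(1.07)² = 0.6526 kg·m².
The weight acts at the center, a distance L/2 = 0.5350 m from the pivot; τ = Mg(L/2) cos 43° = 6.564 N·m.
α = τ/I = 6.564/0.6526 = 10.06 rad/s².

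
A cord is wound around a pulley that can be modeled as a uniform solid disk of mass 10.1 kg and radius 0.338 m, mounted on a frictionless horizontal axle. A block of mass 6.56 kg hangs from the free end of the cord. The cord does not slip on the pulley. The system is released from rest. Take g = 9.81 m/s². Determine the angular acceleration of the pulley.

I = ½MR² = (1/2)(10.1)(0.338)² = 0.5769 kg·m².
Block: mg − T = ma. Pulley: TR = Iα. No-slip: a = αR, so T = (I/R²)a = 5.050·a.
Then mg = (m + 5.050)a, so a = (6.56)(9.81)/(6.56 + 5.050) = 5.543 m/s².
α = a/R = 5.543/0.338 = 16.40 rad/s².

α ≈ 16.4 rad/s²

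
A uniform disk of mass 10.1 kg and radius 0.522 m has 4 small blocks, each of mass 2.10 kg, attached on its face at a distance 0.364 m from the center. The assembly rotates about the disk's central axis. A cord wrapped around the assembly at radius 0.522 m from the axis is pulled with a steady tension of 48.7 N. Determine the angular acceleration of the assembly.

α ≈ 10.2 rad/s²

I_disk = ½MR² = ½(10.1)(0.522)² = 1.376 kg·m².
I_blocks = 4·m·r² = 4(2.10)(0.364)² = 1.113 kg·m².
Total I = 2.489 kg·m².
τ = F r = (48.7)(0.522) = 25.42 N·m.
α = τ/I = 25.42/2.489 = 10.21 rad/s².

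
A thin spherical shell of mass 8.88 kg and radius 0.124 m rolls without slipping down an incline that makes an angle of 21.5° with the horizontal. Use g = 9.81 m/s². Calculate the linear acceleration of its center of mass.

Translation along the incline: Mg sinθ − f = Ma.
Rotation about the center: fR = Iα with I = (2/3)MR². No-slip gives a = αR, so f = (I/R²)a = (2/3)M a.
Substituting: Mg sinθ = (1 + 0.6667)Ma, so a = g sinθ/(1 + 0.6667) = (9.81) sin 21.5° / 1.667 = 2.157 m/s².

a ≈ 2.16 m/s²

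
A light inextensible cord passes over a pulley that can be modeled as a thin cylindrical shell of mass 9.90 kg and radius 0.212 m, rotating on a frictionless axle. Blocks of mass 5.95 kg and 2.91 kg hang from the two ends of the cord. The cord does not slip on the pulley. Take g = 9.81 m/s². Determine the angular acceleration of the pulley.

α ≈ 7.50 rad/s²

I = MR² = (9.90)(0.212)² = 0.4449 kg·m².
Heavier block: m₁g − T₁ = m₁a. Lighter block: T₂ − m₂g = m₂a.
Pulley: (T₁ − T₂)R = Iα = I(a/R), so T₁ − T₂ = (I/R²)a = 1·M_p a = 9.900·a.
Adding the three: (m₁ − m₂)g = (m₁ + m₂ + 9.900)a, so a = (5.95 − 2.91)(9.81)/(5.95 + 2.91 + 9.900) = 1.590 m/s².
α = a/R = 1.590/0.212 = 7.498 rad/s².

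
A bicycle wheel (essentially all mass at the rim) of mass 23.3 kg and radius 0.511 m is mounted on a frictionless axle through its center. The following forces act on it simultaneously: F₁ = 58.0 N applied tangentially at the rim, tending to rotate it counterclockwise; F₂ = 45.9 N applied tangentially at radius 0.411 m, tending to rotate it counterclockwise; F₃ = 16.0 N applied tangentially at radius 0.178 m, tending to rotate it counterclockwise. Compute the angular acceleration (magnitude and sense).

I = MR² = (23.3)(0.511)² = 6.084 kg·m².
Taking counterclockwise as positive: τ₁ = +(58.0)(0.511) = +29.64 N·m; τ₂ = +(45.9)(0.411) = +18.86 N·m; τ₃ = +(16.0)(0.178) = +2.848 N·m.
Net torque τ = 51.35 N·m.
α = τ/I = 51.35/6.084 = 8.440 rad/s².

α ≈ 8.44 rad/s², counterclockwise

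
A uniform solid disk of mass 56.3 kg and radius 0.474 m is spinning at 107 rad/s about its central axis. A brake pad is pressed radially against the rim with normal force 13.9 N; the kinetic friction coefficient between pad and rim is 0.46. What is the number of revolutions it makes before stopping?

≈ 1900 revolutions

I = ½MR² = (1/2)(56.3)(0.474)² = 6.325 kg·m².
Friction force f = μN = (0.46)(13.9) = 6.394 N at the rim; torque magnitude τ = fR = 3.031 N·m, opposing ω.
|α| = τ/I = 3.031/6.325 = 0.4792 rad/s² (deceleration).
ω² = ω₀² − 2|α|θ with ω = 0 ⇒ θ = ω₀²/(2|α|) = 11950 rad = 1901 rev.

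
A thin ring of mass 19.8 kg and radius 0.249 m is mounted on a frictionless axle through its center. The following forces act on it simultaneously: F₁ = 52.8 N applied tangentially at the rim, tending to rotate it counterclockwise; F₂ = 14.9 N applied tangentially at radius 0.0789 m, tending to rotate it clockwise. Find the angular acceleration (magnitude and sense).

I = MR² = (19.8)(0.249)² = 1.228 kg·m².
Taking counterclockwise as positive: τ₁ = +(52.8)(0.249) = +13.15 N·m; τ₂ = −(14.9)(0.0789) = −1.176 N·m.
Net torque τ = 11.97 N·m.
α = τ/I = 11.97/1.228 = 9.752 rad/s².

α ≈ 9.75 rad/s², counterclockwise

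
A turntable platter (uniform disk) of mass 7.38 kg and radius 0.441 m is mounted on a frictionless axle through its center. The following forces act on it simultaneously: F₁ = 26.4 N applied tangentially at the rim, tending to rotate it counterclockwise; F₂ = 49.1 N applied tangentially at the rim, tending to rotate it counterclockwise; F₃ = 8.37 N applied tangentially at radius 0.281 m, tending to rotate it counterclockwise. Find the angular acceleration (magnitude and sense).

I = ½MR² = (1/2)(7.38)(0.441)² = 0.7176 kg·m².
Taking counterclockwise as positive: τ₁ = +(26.4)(0.441) = +11.64 N·m; τ₂ = +(49.1)(0.441) = +21.65 N·m; τ₃ = +(8.37)(0.281) = +2.352 N·m.
Net torque τ = 35.65 N·m.
α = τ/I = 35.65/0.7176 = 49.67 rad/s².

α ≈ 49.7 rad/s², counterclockwise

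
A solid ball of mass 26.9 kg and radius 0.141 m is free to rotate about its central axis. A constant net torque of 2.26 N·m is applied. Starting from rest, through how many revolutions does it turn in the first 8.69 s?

≈ 63.5 revolutions

I = (2/5)MR² = (2/5)(26.9)(0.141)² = 0.2139 kg·m².
α = τ/I = 2.26/0.2139 = 10.56 rad/s².
θ = ½αt² = ½(10.56)(8.69)² = 398.9 rad.
Revolutions = θ/(2π) = 63.49.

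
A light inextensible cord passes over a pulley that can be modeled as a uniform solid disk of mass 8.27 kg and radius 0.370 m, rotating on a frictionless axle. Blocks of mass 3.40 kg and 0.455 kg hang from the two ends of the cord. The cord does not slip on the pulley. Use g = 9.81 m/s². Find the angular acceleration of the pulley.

I = ½MR² = (1/2)(8.27)(0.370)² = 0.5661 kg·m².
Heavier block: m₁g − T₁ = m₁a. Lighter block: T₂ − m₂g = m₂a.
Pulley: (T₁ − T₂)R = Iα = I(a/R), so T₁ − T₂ = (I/R²)a = (1/2)M_p a = 4.135·a.
Adding the three: (m₁ − m₂)g = (m₁ + m₂ + 4.135)a, so a = (3.40 − 0.455)(9.81)/(3.40 + 0.455 + 4.135) = 3.616 m/s².
α = a/R = 3.616/0.370 = 9.773 rad/s².

α ≈ 9.77 rad/s²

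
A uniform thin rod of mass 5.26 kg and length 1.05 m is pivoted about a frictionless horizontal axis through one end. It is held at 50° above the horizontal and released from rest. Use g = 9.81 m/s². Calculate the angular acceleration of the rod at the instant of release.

α ≈ 9.01 rad/s²

About the pivot, I = (1/3)ML² = (1/3)(5.26)(1.05)² = 1.933 kg·m².
The weight acts at the center, a distance L/2 = 0.5250 m from the pivot; τ = Mg(L/2) cos 50° = 17.41 N·m.
α = τ/I = 17.41/1.933 = 9.008 rad/s².
(Equivalently α = (3g/(2L)) cos 50° = 9.008 rad/s².)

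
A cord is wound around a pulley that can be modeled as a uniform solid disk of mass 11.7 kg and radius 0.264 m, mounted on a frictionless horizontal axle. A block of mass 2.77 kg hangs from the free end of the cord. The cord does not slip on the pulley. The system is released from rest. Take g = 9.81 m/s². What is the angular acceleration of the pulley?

I = ½MR² = (1/2)(11.7)(0.264)² = 0.4077 kg·m².
Block: mg − T = ma. Pulley: TR = Iα. No-slip: a = αR, so T = (I/R²)a = 5.850·a.
Then mg = (m + 5.850)a, so a = (2.77)(9.81)/(2.77 + 5.850) = 3.152 m/s².
α = a/R = 3.152/0.264 = 11.94 rad/s².

α ≈ 11.9 rad/s²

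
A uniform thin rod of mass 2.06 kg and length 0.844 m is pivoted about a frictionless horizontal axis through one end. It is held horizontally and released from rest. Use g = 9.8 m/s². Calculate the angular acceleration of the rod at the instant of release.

About the pivot, I = (1/3)ML² = (1/3)(2.06)(0.844)² = 0.4891 kg·m².
The weight acts at the center, a distance L/2 = 0.4220 m from the pivot; τ = Mg(L/2) = 8.519 N·m.
α = τ/I = 8.519/0.4891 = 17.42 rad/s².

α ≈ 17.4 rad/s²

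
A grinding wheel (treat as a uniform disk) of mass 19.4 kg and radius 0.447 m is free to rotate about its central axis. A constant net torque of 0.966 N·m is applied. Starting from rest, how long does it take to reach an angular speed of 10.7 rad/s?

t ≈ 21.5 s

I = ½MR² = (1/2)(19.4)(0.447)² = 1.938 kg·m².
α = τ/I = 0.966/1.938 = 0.4984 rad/s².
ω = αt ⇒ t = ω/α = 10.7/0.4984 = 21.47 s.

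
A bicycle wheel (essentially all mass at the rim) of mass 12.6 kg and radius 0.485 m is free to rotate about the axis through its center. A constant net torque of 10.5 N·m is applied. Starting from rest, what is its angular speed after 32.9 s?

I = MR² = (12.6)(0.485)² = 2.964 kg·m².
α = τ/I = 10.5/2.964 = 3.543 rad/s².
ω = ω₀ + αt = 0 + (3.543)(32.9) = 116.6 rad/s.

ω ≈ 117 rad/s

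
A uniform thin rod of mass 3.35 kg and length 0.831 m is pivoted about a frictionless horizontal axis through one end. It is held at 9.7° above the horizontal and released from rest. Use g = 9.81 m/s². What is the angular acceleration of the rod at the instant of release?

About the pivot, I = (1/3)ML² = (1/3)(3.35)(0.831)² = 0.7711 kg·m².
The weight acts at the center, a distance L/2 = 0.4155 m from the pivot; τ = Mg(L/2) cos 9.7° = 13.46 N·m.
α = τ/I = 13.46/0.7711 = 17.45 rad/s².

α ≈ 17.5 rad/s²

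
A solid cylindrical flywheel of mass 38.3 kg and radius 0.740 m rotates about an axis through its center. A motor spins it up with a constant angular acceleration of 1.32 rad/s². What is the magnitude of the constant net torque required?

I = ½MR² = (1/2)(38.3)(0.740)² = 10.49 kg·m².
τ = Iα = (10.49)(1.320) = 13.84 N·m.

τ ≈ 13.8 N·m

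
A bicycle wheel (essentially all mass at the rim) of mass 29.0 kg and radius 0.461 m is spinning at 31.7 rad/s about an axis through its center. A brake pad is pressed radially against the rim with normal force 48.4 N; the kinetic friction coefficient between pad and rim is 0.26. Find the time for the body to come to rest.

t ≈ 33.7 s

I = MR² = (29.0)(0.461)² = 6.163 kg·m².
Friction force f = μN = (0.26)(48.4) = 12.58 N at the rim; torque magnitude τ = fR = 5.801 N·m, opposing ω.
|α| = τ/I = 5.801/6.163 = 0.9413 rad/s² (deceleration).
0 = ω₀ − |α|t ⇒ t = ω₀/|α| = 31.7/0.9413 = 33.68 s.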